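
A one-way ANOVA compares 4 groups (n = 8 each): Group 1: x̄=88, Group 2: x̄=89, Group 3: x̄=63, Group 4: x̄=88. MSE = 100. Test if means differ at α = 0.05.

Grand mean = 82.0. SS_between = 3856.0, MS_between = 1285.33. F = 12.853, F_crit ≈ 2.947. Reject H₀.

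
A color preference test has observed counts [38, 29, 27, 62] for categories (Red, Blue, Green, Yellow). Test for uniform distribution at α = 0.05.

Expected = 39 each. χ² = Σ(O-E)²/E = 19.846. df = 3, critical value = 7.815. Reject H₀.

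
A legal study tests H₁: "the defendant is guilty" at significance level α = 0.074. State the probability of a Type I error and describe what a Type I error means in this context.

P(Type I error) = α = 0.074. A Type I error is rejecting H₀ when H₀ is actually true (false positive) — here, concluding that the defendant is guilty when in fact this is not the case. Consequence: convicting an innocent person.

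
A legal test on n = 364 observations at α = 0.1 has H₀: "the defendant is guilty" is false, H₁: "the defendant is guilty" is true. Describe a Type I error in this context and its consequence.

Type I error: rejecting H₀ when it is true — concluding that the defendant is guilty when in fact it is not. Consequence: convicting an innocent person.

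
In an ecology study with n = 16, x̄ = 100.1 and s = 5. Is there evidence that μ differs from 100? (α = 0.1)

t = (x̄ - μ₀)/(s/√n) = (100.1 - 100)/(5/√16) = 0.08. df = 15, critical t = ±1.753. Fail to reject H₀.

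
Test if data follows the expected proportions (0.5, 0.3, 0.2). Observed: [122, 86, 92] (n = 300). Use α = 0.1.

Expected: [150.0, 90.0, 60.0]. χ² = 22.471. df = 2, critical = 4.605. Reject H₀.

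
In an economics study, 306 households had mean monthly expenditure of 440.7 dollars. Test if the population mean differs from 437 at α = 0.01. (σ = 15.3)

z = (x̄ - μ₀)/(σ/√n) = (440.7 - 437)/(15.3/√306) = 4.23. Critical value: ±2.576. Since |4.23| > 2.576, Reject H₀.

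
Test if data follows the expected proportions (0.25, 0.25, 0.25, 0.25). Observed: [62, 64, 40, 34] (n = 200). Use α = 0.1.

Expected: [50.0, 50.0, 50.0, 50.0]. χ² = 13.92. df = 3, critical = 6.251. Reject H₀.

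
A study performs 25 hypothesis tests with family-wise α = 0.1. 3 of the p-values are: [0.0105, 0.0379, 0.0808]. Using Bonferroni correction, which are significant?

Bonferroni α = 0.1/25 = 0.004. None of the given p-values are significant.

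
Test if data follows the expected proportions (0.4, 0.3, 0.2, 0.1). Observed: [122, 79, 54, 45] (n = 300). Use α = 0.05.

Expected: [120.0, 90.0, 60.0, 30.0]. χ² = 9.478. df = 3, critical = 7.815. Reject H₀.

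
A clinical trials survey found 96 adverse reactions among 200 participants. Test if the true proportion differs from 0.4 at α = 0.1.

p̂ = 0.48, p₀ = 0.4. z = (p̂ - p₀)/√(p₀(1-p₀)/n) = 2.309. Critical: ±1.645. Reject H₀.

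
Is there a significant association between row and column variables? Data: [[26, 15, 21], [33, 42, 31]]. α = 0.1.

χ² = 4.315. df = 2, critical = 4.605. Fail to reject H₀. No evidence of dependence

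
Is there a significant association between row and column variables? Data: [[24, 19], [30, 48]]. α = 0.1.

χ² = 3.378. df = 1, critical = 2.706. Reject H₀. Variables are dependent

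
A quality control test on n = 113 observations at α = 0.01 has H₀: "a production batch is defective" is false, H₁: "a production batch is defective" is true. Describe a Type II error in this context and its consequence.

Type II error: failing to reject H₀ when it is false — concluding that a production batch is defective is not supported when in fact it is. Consequence: shipping a defective batch — faulty products reach customers.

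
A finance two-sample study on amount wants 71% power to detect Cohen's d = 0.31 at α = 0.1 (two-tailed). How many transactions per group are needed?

z_{α/2} = 1.645, z_β = Φ⁻¹(0.71) = 0.553. For small effect (d = 0.31): n per group = 2(z_{α/2} + z_β)²/d² = 2(1.645 + 0.553)²/0.31² = 100.5 → 101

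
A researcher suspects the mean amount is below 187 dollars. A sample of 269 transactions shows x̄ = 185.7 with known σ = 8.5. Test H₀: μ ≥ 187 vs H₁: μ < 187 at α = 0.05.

z = -2.508. Critical value: -1.645. Reject H₀.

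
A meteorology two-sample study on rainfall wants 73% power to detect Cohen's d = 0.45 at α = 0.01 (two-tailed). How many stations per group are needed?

z_{α/2} = 2.576, z_β = Φ⁻¹(0.73) = 0.613. For small effect (d = 0.45): n per group = 2(z_{α/2} + z_β)²/d² = 2(2.576 + 0.613)²/0.45² = 100.4 → 101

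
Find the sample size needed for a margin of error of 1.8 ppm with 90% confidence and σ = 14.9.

n = (z*σ/E)² = (1.645×14.9/1.8)² = 185.4 → n = 186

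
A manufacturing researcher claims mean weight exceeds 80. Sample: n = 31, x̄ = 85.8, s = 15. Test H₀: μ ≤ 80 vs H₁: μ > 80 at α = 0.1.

t = (85.8 - 80)/(15/√31) = 2.153, df = 30. Critical t = 1.31. Reject H₀.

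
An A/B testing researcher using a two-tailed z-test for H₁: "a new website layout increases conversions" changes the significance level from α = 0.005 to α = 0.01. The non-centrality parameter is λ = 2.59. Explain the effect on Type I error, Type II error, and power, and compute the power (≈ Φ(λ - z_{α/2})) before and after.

Increasing α from 0.005 to 0.01:
• Type I error rate increases (α is the Type I rate by definition).
• Critical value moves from z_{α/2} = 2.807 to 2.576, so power = Φ(λ - z_{α/2}) goes from Φ(2.59 - 2.807) = 0.414 to Φ(2.59 - 2.576) = 0.506.
• Type II error rate β = 1 - power therefore decreases (0.586 → 0.494).
Appropriate when false negatives are costly — here, discarding a layout that would have improved conversions — lost revenue.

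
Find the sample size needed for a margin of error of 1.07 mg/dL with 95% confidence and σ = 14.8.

n = (z*σ/E)² = (1.96×14.8/1.07)² = 735.0 → n = 735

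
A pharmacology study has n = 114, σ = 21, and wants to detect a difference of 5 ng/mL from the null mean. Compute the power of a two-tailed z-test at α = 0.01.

SE = σ/√n = 21/√114 = 1.967. Non-centrality λ = d/SE = 5/1.967 = 2.542. Power ≈ Φ(λ - z_{α/2}) = Φ(2.542 - 2.576) = Φ(-0.034) = 0.487.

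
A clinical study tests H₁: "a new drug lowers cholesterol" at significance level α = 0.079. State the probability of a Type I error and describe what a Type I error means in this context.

P(Type I error) = α = 0.079. A Type I error is rejecting H₀ when H₀ is actually true (false positive) — here, concluding that a new drug lowers cholesterol when in fact this is not the case. Consequence: approving an ineffective drug — patients take a useless medication and may skip effective alternatives.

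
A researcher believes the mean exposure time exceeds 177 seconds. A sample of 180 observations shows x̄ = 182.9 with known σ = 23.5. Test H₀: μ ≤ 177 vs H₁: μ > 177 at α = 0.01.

z = 3.368. Critical value: 2.33. Reject H₀.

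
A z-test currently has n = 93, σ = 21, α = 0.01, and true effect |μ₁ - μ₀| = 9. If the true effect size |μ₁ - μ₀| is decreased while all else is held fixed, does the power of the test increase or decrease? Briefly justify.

Power decreases: a smaller true effect decreases the non-centrality λ = |μ₁ - μ₀|/(σ/√n).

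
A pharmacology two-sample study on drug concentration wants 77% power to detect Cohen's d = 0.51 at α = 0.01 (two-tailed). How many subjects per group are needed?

z_{α/2} = 2.576, z_β = Φ⁻¹(0.77) = 0.739. For medium effect (d = 0.51): n per group = 2(z_{α/2} + z_β)²/d² = 2(2.576 + 0.739)²/0.51² = 84.5 → 85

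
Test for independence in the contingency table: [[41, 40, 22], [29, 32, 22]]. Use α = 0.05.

χ² = 0.805. df = 2, critical = 5.991. Fail to reject H₀. No evidence of dependence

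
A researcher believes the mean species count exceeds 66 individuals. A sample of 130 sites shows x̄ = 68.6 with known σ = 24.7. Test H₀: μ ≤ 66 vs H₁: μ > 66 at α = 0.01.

z = 1.2. Critical value: 2.33. Fail to reject H₀.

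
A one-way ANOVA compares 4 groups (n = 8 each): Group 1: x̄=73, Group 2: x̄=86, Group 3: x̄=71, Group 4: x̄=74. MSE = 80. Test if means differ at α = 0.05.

Grand mean = 76.0. SS_between = 1104.0, MS_between = 368.0. F = 4.6, F_crit ≈ 2.947. Reject H₀.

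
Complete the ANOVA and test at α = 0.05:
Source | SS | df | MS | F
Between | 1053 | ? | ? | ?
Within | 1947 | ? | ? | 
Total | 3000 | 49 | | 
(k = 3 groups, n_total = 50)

df_between = 2, df_within = 47. MS_between = 526.5, MS_within = 41.43. F = 12.71, F_crit ≈ 3.195. Reject H₀.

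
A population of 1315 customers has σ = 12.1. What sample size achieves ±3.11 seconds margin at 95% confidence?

Without FPC: n₀ = (1.96×12.1/3.11)² = 58.152. With FPC: n = n₀N/(n₀+N-1) = 55.7 → n = 56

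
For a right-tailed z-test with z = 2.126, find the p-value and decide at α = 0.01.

p = P(Z > 2.126) = 1 - Φ(2.126) ≈ 0.0168. Since p ≥ 0.01, fail to reject H₀ (not significant) at α = 0.01.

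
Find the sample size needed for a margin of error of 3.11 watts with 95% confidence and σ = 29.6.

n = (z*σ/E)² = (1.96×29.6/3.11)² = 348.0 → n = 348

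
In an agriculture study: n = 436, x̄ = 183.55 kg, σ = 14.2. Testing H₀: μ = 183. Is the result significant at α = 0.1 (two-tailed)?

z = (183.55 - 183)/(14.2/√436) = 0.809. Since |z| ≤ 1.645, not significant at α = 0.1.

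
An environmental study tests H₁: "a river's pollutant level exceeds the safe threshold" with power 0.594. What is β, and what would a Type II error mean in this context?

β = 1 - power = 1 - 0.594 = 0.406. A Type II error is failing to reject H₀ when H₀ is false (false negative) — here, failing to conclude that a river's pollutant level exceeds the safe threshold when in fact it is true. Consequence: allowing unsafe pollution to continue.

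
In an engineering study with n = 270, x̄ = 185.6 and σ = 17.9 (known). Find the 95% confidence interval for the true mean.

CI = x̄ ± z*(σ/√n) = 185.6 ± 1.96(17.9/√270) = 185.6 ± 2.14 = (183.46, 187.74)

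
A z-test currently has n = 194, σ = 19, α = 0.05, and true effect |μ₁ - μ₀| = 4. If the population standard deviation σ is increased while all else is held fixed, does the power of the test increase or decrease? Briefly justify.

Power decreases: a larger σ inflates the standard error σ/√n, pulling the sampling distribution under H₁ back toward the critical value.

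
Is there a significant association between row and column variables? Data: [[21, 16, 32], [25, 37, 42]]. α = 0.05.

χ² = 3.064. df = 2, critical = 5.991. Fail to reject H₀. No evidence of dependence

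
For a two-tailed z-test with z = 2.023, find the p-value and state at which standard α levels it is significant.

p = 2·P(Z > |2.023|) = 2·(1 - Φ(2.023)) ≈ 0.0431. Significant at α = 0.1; Significant at α = 0.05.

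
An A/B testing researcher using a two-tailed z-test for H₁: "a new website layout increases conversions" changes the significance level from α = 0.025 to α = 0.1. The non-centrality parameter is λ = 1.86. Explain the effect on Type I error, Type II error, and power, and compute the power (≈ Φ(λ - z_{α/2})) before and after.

Increasing α from 0.025 to 0.1:
• Type I error rate increases (α is the Type I rate by definition).
• Critical value moves from z_{α/2} = 2.241 to 1.645, so power = Φ(λ - z_{α/2}) goes from Φ(1.86 - 2.241) = 0.352 to Φ(1.86 - 1.645) = 0.585.
• Type II error rate β = 1 - power therefore decreases (0.648 → 0.415).
Appropriate when false negatives are costly — here, discarding a layout that would have improved conversions — lost revenue.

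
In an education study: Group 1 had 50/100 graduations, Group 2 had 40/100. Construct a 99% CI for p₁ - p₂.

p̂₁ = 0.5, p̂₂ = 0.4. Difference = 0.1. CI = (-0.08, 0.28)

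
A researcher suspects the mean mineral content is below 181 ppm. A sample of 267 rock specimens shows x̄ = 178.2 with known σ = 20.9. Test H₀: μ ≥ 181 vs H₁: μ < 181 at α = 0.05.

z = -2.189. Critical value: -1.645. Reject H₀.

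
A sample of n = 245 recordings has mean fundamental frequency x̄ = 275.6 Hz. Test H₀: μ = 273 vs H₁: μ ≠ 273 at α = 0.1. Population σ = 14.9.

z = (x̄ - μ₀)/(σ/√n) = (275.6 - 273)/(14.9/√245) = 2.731. Critical value: ±1.645. Since |2.731| > 1.645, Reject H₀.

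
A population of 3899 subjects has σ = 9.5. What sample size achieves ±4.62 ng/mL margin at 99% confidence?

Without FPC: n₀ = (2.576×9.5/4.62)² = 28.058. With FPC: n = n₀N/(n₀+N-1) = 27.9 → n = 28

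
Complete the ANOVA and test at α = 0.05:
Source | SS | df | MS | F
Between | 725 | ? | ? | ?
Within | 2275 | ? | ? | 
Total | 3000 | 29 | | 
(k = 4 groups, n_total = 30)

df_between = 3, df_within = 26. MS_between = 241.67, MS_within = 87.5. F = 2.762, F_crit ≈ 2.975. Fail to reject H₀.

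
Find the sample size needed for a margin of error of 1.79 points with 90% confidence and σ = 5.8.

n = (z*σ/E)² = (1.645×5.8/1.79)² = 28.4 → n = 29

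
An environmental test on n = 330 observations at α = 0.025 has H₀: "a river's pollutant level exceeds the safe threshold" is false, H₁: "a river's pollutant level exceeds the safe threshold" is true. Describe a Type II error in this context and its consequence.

Type II error: failing to reject H₀ when it is false — concluding that a river's pollutant level exceeds the safe threshold is not supported when in fact it is. Consequence: allowing unsafe pollution to continue.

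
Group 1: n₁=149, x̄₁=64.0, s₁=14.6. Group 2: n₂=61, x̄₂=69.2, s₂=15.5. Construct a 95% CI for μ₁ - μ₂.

Difference = -5.2. SE = √(14.6²/149 + 15.5²/61) = 2.317. CI = (-9.74, -0.66)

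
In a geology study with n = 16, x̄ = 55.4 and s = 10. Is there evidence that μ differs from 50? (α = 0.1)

t = (x̄ - μ₀)/(s/√n) = (55.4 - 50)/(10/√16) = 2.16. df = 15, critical t = ±1.753. Reject H₀.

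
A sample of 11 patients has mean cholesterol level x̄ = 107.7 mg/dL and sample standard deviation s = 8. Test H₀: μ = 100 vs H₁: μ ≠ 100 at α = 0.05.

t = (x̄ - μ₀)/(s/√n) = (107.7 - 100)/(8/√11) = 3.192. df = 10, critical t = ±2.228. Reject H₀.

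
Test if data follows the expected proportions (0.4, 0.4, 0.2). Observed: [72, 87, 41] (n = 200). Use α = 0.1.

Expected: [80.0, 80.0, 40.0]. χ² = 1.438. df = 2, critical = 4.605. Fail to reject H₀.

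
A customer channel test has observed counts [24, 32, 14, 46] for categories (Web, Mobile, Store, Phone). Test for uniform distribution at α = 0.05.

Expected = 29 each. χ² = Σ(O-E)²/E = 18.897. df = 3, critical value = 7.815. Reject H₀.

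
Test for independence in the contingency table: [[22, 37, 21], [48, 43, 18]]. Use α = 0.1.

χ² = 6.03. df = 2, critical = 4.605. Reject H₀. Variables are dependent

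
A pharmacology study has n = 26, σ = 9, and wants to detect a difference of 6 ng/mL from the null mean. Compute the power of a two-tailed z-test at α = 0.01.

SE = σ/√n = 9/√26 = 1.765. Non-centrality λ = d/SE = 6/1.765 = 3.399. Power ≈ Φ(λ - z_{α/2}) = Φ(3.399 - 2.576) = Φ(0.823) = 0.795.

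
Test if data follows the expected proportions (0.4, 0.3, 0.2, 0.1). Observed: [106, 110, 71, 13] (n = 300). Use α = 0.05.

Expected: [120.0, 90.0, 60.0, 30.0]. χ² = 17.728. df = 3, critical = 7.815. Reject H₀.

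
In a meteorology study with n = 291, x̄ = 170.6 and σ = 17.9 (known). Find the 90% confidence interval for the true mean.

CI = x̄ ± z*(σ/√n) = 170.6 ± 1.645(17.9/√291) = 170.6 ± 1.73 = (168.87, 172.33)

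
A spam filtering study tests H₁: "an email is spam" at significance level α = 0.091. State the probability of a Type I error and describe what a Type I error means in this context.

P(Type I error) = α = 0.091. A Type I error is rejecting H₀ when H₀ is actually true (false positive) — here, concluding that an email is spam when in fact this is not the case. Consequence: a legitimate email is sent to the spam folder and the user misses it.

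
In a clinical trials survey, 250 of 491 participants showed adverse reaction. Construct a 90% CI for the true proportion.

p̂ = 0.509. CI = p̂ ± z*√(p̂(1-p̂)/n) = (0.472, 0.546)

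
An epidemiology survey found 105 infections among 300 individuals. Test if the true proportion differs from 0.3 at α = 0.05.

p̂ = 0.35, p₀ = 0.3. z = (p̂ - p₀)/√(p₀(1-p₀)/n) = 1.89. Critical: ±1.96. Fail to reject H₀.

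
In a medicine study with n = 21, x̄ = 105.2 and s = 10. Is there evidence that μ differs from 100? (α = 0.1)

t = (x̄ - μ₀)/(s/√n) = (105.2 - 100)/(10/√21) = 2.383. df = 20, critical t = ±1.725. Reject H₀.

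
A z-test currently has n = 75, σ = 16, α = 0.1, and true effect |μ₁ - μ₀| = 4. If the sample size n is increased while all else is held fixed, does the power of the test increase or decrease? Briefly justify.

Power increases: a larger n shrinks the standard error σ/√n, moving the sampling distribution under H₁ further from the critical value.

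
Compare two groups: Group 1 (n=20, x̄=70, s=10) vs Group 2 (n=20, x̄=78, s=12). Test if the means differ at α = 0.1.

Pooled sp = 11.05. t = -2.29, df = 38. Critical t = ±1.686. Reject H₀.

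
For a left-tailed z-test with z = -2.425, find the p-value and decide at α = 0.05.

p = P(Z < -2.425) = Φ(-2.425) ≈ 0.0077. Since p < 0.05, reject H₀ (significant) at α = 0.05.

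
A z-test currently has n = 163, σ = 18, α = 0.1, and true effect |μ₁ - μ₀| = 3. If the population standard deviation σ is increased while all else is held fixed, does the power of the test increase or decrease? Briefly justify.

Power decreases: a larger σ inflates the standard error σ/√n, pulling the sampling distribution under H₁ back toward the critical value.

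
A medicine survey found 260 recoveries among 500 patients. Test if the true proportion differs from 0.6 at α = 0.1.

p̂ = 0.52, p₀ = 0.6. z = (p̂ - p₀)/√(p₀(1-p₀)/n) = -3.651. Critical: ±1.645. Reject H₀.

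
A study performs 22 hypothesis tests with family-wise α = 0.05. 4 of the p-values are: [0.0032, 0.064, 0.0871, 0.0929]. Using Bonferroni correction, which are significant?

Bonferroni α = 0.05/22 = 0.00227. None of the given p-values are significant.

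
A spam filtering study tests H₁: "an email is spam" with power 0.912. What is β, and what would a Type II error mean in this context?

β = 1 - power = 1 - 0.912 = 0.088. A Type II error is failing to reject H₀ when H₀ is false (false negative) — here, failing to conclude that an email is spam when in fact it is true. Consequence: a spam email lands in the inbox.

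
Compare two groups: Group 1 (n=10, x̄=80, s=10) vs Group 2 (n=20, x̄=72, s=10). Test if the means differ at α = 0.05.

Pooled sp = 10.0. t = 2.066, df = 28. Critical t = ±2.048. Reject H₀.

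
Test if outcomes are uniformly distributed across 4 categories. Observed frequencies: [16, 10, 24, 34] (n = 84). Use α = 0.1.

Expected = 21 each. χ² = Σ(O-E)²/E = 15.429. df = 3, critical value = 6.251. Reject H₀.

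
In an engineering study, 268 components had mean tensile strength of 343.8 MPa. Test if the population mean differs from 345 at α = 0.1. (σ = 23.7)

z = (x̄ - μ₀)/(σ/√n) = (343.8 - 345)/(23.7/√268) = -0.829. Critical value: ±1.645. Since |-0.829| ≤ 1.645, Fail to reject H₀.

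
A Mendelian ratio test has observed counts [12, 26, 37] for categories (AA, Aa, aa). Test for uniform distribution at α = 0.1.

Expected = 25 each. χ² = Σ(O-E)²/E = 12.56. df = 2, critical value = 4.605. Reject H₀.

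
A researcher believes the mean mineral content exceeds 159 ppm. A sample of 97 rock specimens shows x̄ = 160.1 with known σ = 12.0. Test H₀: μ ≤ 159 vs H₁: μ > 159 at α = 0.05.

z = 0.903. Critical value: 1.645. Fail to reject H₀.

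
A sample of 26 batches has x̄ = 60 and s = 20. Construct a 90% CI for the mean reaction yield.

CI = x̄ ± t*(s/√n) = 60 ± 1.708(20/√26) = (53.3, 66.7)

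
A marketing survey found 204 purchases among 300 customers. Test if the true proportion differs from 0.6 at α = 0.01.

p̂ = 0.68, p₀ = 0.6. z = (p̂ - p₀)/√(p₀(1-p₀)/n) = 2.828. Critical: ±2.576. Reject H₀.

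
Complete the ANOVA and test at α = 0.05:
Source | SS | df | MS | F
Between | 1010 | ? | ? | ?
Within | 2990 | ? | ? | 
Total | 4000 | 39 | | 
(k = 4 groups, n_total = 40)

df_between = 3, df_within = 36. MS_between = 336.67, MS_within = 83.06. F = 4.054, F_crit ≈ 2.866. Reject H₀.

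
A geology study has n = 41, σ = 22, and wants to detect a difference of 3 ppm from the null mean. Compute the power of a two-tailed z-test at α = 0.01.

SE = σ/√n = 22/√41 = 3.436. Non-centrality λ = d/SE = 3/3.436 = 0.873. Power ≈ Φ(λ - z_{α/2}) = Φ(0.873 - 2.576) = Φ(-1.703) = 0.044.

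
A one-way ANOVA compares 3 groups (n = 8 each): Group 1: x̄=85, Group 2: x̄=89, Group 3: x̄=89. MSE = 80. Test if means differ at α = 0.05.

Grand mean = 87.67. SS_between = 85.33, MS_between = 42.67. F = 0.533, F_crit ≈ 3.467. Fail to reject H₀.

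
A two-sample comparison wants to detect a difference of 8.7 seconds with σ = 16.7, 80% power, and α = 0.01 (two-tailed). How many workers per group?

n per group = 2(z_α/2 + z_β)²σ²/d² = 2×(2.576 + 0.84)²×16.7²/8.7² = 86.0 → n = 86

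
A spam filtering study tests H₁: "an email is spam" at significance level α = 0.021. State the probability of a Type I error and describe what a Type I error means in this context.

P(Type I error) = α = 0.021. A Type I error is rejecting H₀ when H₀ is actually true (false positive) — here, concluding that an email is spam when in fact this is not the case. Consequence: a legitimate email is sent to the spam folder and the user misses it.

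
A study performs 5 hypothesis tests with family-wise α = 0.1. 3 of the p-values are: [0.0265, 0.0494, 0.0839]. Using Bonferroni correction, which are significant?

Bonferroni α = 0.1/5 = 0.02. None of the given p-values are significant.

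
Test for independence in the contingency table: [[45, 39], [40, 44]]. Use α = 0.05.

χ² = 0.595. df = 1, critical = 3.841. Fail to reject H₀. No evidence of dependence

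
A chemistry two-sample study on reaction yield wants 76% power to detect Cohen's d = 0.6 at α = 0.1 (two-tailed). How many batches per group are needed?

z_{α/2} = 1.645, z_β = Φ⁻¹(0.76) = 0.706. For medium effect (d = 0.6): n per group = 2(z_{α/2} + z_β)²/d² = 2(1.645 + 0.706)²/0.6² = 30.7 → 31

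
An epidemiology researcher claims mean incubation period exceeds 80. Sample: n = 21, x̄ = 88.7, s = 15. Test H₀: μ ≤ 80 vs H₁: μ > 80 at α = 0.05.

t = (88.7 - 80)/(15/√21) = 2.658, df = 20. Critical t = 1.725. Reject H₀.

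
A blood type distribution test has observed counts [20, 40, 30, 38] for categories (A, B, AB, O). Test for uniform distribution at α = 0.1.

Expected = 32 each. χ² = Σ(O-E)²/E = 7.75. df = 3, critical value = 6.251. Reject H₀.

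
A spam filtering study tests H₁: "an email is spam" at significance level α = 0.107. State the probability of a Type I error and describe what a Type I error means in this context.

P(Type I error) = α = 0.107. A Type I error is rejecting H₀ when H₀ is actually true (false positive) — here, concluding that an email is spam when in fact this is not the case. Consequence: a legitimate email is sent to the spam folder and the user misses it.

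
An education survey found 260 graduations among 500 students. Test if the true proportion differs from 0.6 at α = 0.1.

p̂ = 0.52, p₀ = 0.6. z = (p̂ - p₀)/√(p₀(1-p₀)/n) = -3.651. Critical: ±1.645. Reject H₀.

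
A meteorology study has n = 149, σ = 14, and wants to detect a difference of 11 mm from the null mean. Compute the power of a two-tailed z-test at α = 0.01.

SE = σ/√n = 14/√149 = 1.147. Non-centrality λ = d/SE = 11/1.147 = 9.591. Power ≈ Φ(λ - z_{α/2}) = Φ(9.591 - 2.576) = Φ(7.015) = 1.0.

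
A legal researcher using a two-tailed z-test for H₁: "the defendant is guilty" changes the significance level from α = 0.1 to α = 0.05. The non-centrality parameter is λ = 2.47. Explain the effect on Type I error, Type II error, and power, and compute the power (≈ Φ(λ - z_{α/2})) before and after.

Decreasing α from 0.1 to 0.05:
• Type I error rate decreases (α is the Type I rate by definition).
• Critical value moves from z_{α/2} = 1.645 to 1.96, so power = Φ(λ - z_{α/2}) goes from Φ(2.47 - 1.645) = 0.795 to Φ(2.47 - 1.96) = 0.695.
• Type II error rate β = 1 - power therefore increases (0.205 → 0.305).
Appropriate when false positives are costly — here, convicting an innocent person.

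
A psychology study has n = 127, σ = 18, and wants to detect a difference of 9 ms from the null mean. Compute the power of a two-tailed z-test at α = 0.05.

SE = σ/√n = 18/√127 = 1.597. Non-centrality λ = d/SE = 9/1.597 = 5.635. Power ≈ Φ(λ - z_{α/2}) = Φ(5.635 - 1.96) = Φ(3.675) = 1.0.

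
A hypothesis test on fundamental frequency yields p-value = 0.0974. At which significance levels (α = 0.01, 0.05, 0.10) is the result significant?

p = 0.0974. Significant at: α = 0.1.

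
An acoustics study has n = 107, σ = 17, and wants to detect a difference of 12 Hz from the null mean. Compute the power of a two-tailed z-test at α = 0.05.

SE = σ/√n = 17/√107 = 1.643. Non-centrality λ = d/SE = 12/1.643 = 7.302. Power ≈ Φ(λ - z_{α/2}) = Φ(7.302 - 1.96) = Φ(5.342) = 1.0.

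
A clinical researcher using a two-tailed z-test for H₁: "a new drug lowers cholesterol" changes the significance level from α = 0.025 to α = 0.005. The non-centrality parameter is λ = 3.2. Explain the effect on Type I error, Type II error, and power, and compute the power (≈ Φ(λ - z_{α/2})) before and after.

Decreasing α from 0.025 to 0.005:
• Type I error rate decreases (α is the Type I rate by definition).
• Critical value moves from z_{α/2} = 2.241 to 2.807, so power = Φ(λ - z_{α/2}) goes from Φ(3.2 - 2.241) = 0.831 to Φ(3.2 - 2.807) = 0.653.
• Type II error rate β = 1 - power therefore increases (0.169 → 0.347).
Appropriate when false positives are costly — here, approving an ineffective drug — patients take a useless medication and may skip effective alternatives.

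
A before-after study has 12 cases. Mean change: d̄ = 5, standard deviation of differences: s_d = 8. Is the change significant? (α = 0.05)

t = d̄/(s_d/√n) = 5/(8/√12) = 2.165. df = 11, critical t = ±2.201. Fail to reject H₀.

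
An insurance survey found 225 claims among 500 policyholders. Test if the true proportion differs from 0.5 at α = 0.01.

p̂ = 0.45, p₀ = 0.5. z = (p̂ - p₀)/√(p₀(1-p₀)/n) = -2.236. Critical: ±2.576. Fail to reject H₀.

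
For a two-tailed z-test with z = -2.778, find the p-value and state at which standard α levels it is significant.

p = 2·P(Z > |-2.778|) = 2·(1 - Φ(2.778)) ≈ 0.0055. Significant at α = 0.1; Significant at α = 0.05; Significant at α = 0.01.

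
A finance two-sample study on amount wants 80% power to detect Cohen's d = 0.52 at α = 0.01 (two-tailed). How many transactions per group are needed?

z_{α/2} = 2.576, z_β = Φ⁻¹(0.8) = 0.842. For medium effect (d = 0.52): n per group = 2(z_{α/2} + z_β)²/d² = 2(2.576 + 0.842)²/0.52² = 86.4 → 87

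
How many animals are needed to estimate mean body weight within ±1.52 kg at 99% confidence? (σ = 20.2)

n = (z*σ/E)² = (2.576×20.2/1.52)² = 1171.9 → n = 1172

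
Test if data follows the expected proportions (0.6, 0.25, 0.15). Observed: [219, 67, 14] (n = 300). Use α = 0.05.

Expected: [180.0, 75.0, 45.0]. χ² = 30.659. df = 2, critical = 5.991. Reject H₀.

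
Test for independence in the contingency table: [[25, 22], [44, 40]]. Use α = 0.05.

χ² = 0.008. df = 1, critical = 3.841. Fail to reject H₀. No evidence of dependence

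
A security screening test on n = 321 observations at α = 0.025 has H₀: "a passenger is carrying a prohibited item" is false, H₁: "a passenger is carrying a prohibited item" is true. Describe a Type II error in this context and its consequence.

Type II error: failing to reject H₀ when it is false — concluding that a passenger is carrying a prohibited item is not supported when in fact it is. Consequence: letting a prohibited item through — security breach.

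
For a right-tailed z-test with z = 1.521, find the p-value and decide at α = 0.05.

p = P(Z > 1.521) = 1 - Φ(1.521) ≈ 0.0641. Since p ≥ 0.05, fail to reject H₀ (not significant) at α = 0.05.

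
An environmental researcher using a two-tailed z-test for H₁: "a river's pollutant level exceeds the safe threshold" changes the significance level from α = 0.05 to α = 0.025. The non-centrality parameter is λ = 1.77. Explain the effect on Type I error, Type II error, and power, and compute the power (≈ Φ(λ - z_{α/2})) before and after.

Decreasing α from 0.05 to 0.025:
• Type I error rate decreases (α is the Type I rate by definition).
• Critical value moves from z_{α/2} = 1.96 to 2.241, so power = Φ(λ - z_{α/2}) goes from Φ(1.77 - 1.96) = 0.425 to Φ(1.77 - 2.241) = 0.319.
• Type II error rate β = 1 - power therefore increases (0.575 → 0.681).
Appropriate when false positives are costly — here, shutting down a compliant factory unnecessarily.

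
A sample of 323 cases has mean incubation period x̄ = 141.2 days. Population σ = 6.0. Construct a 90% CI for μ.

CI = x̄ ± z*(σ/√n) = 141.2 ± 1.645(6.0/√323) = 141.2 ± 0.55 = (140.65, 141.75)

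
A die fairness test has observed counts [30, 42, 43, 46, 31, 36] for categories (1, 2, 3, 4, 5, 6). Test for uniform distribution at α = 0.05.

Expected = 38 each. χ² = Σ(O-E)²/E = 5.842. df = 5, critical value = 11.07. Fail to reject H₀.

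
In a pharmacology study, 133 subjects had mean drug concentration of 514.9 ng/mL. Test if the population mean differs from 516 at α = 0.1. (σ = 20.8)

z = (x̄ - μ₀)/(σ/√n) = (514.9 - 516)/(20.8/√133) = -0.61. Critical value: ±1.645. Since |-0.61| ≤ 1.645, Fail to reject H₀.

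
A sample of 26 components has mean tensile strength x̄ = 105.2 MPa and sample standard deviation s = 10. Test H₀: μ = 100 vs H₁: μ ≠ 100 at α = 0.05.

t = (x̄ - μ₀)/(s/√n) = (105.2 - 100)/(10/√26) = 2.651. df = 25, critical t = ±2.06. Reject H₀.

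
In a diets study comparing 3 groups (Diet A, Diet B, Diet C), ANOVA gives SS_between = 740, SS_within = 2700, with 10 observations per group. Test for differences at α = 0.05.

df_between = 2, df_within = 27. F = MS_between/MS_within = 370.0/100.0 = 3.7. F_crit ≈ 3.354. Reject H₀. At least one mean differs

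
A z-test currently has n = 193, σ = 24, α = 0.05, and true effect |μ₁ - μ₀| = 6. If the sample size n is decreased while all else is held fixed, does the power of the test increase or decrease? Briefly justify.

Power decreases: a smaller n inflates the standard error σ/√n, pulling the sampling distribution under H₁ back toward the critical value.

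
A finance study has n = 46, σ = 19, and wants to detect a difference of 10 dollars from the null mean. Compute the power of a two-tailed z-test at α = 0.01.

SE = σ/√n = 19/√46 = 2.801. Non-centrality λ = d/SE = 10/2.801 = 3.57. Power ≈ Φ(λ - z_{α/2}) = Φ(3.57 - 2.576) = Φ(0.994) = 0.84.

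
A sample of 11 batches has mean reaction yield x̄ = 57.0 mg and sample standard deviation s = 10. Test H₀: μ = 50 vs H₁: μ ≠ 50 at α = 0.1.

t = (x̄ - μ₀)/(s/√n) = (57.0 - 50)/(10/√11) = 2.322. df = 10, critical t = ±1.812. Reject H₀.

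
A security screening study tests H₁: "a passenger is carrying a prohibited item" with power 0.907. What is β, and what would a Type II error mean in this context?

β = 1 - power = 1 - 0.907 = 0.093. A Type II error is failing to reject H₀ when H₀ is false (false negative) — here, failing to conclude that a passenger is carrying a prohibited item when in fact it is true. Consequence: letting a prohibited item through — security breach.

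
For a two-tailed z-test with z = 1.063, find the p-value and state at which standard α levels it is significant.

p = 2·P(Z > |1.063|) = 2·(1 - Φ(1.063)) ≈ 0.2878. Not significant at any standard level.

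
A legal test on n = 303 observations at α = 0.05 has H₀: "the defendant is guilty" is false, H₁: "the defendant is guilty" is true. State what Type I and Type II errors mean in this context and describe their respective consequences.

Type I (false positive): concluding that the defendant is guilty when it is not — convicting an innocent person. Type II (false negative): failing to conclude that the defendant is guilty when it is — acquitting a guilty person. Which is costlier depends on domain priorities and is a judgement call rather than a statistical fact.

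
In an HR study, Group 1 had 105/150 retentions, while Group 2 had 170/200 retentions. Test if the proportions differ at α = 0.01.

p̂₁ = 0.7, p̂₂ = 0.85, pooled p̂ = 0.786. z = -3.384. Critical: ±2.576. Reject H₀.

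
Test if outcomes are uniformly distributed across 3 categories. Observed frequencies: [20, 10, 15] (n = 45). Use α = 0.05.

Expected = 15 each. χ² = Σ(O-E)²/E = 3.333. df = 2, critical value = 5.991. Fail to reject H₀.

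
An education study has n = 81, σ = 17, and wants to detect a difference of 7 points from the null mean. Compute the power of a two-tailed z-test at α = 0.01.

SE = σ/√n = 17/√81 = 1.889. Non-centrality λ = d/SE = 7/1.889 = 3.706. Power ≈ Φ(λ - z_{α/2}) = Φ(3.706 - 2.576) = Φ(1.13) = 0.871.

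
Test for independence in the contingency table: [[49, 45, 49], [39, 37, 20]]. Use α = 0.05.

χ² = 5.058. df = 2, critical = 5.991. Fail to reject H₀. No evidence of dependence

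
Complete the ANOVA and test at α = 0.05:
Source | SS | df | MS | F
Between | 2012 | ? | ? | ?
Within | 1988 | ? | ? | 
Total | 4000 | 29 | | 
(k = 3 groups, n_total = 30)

df_between = 2, df_within = 27. MS_between = 1006.0, MS_within = 73.63. F = 13.663, F_crit ≈ 3.354. Reject H₀.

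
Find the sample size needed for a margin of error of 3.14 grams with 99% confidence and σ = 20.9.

n = (z*σ/E)² = (2.576×20.9/3.14)² = 294.0 → n = 294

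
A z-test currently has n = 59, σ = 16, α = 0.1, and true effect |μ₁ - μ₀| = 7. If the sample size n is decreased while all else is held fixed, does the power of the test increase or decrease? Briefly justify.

Power decreases: a smaller n inflates the standard error σ/√n, pulling the sampling distribution under H₁ back toward the critical value.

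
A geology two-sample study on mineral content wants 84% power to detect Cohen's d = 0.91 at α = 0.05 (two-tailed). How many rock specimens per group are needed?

z_{α/2} = 1.96, z_β = Φ⁻¹(0.84) = 0.994. For large effect (d = 0.91): n per group = 2(z_{α/2} + z_β)²/d² = 2(1.96 + 0.994)²/0.91² = 21.1 → 22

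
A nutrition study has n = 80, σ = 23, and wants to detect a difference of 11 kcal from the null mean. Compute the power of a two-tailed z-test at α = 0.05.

SE = σ/√n = 23/√80 = 2.571. Non-centrality λ = d/SE = 11/2.571 = 4.278. Power ≈ Φ(λ - z_{α/2}) = Φ(4.278 - 1.96) = Φ(2.318) = 0.99.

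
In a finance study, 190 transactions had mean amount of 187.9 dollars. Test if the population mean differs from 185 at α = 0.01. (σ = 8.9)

z = (x̄ - μ₀)/(σ/√n) = (187.9 - 185)/(8.9/√190) = 4.491. Critical value: ±2.576. Since |4.491| > 2.576, Reject H₀.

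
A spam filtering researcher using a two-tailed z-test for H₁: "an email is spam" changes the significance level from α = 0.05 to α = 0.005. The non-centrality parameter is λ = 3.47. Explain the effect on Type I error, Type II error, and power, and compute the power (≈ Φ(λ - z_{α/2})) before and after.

Decreasing α from 0.05 to 0.005:
• Type I error rate decreases (α is the Type I rate by definition).
• Critical value moves from z_{α/2} = 1.96 to 2.807, so power = Φ(λ - z_{α/2}) goes from Φ(3.47 - 1.96) = 0.934 to Φ(3.47 - 2.807) = 0.746.
• Type II error rate β = 1 - power therefore increases (0.066 → 0.254).
Appropriate when false positives are costly — here, a legitimate email is sent to the spam folder and the user misses it.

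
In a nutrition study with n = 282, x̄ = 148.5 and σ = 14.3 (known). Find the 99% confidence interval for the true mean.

CI = x̄ ± z*(σ/√n) = 148.5 ± 2.576(14.3/√282) = 148.5 ± 2.19 = (146.31, 150.69)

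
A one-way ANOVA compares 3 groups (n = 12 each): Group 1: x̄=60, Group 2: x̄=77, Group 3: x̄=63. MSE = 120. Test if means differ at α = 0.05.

Grand mean = 66.67. SS_between = 1976.0, MS_between = 988.0. F = 8.233, F_crit ≈ 3.285. Reject H₀.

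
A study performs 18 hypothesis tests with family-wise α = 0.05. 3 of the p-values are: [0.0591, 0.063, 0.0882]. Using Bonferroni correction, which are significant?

Bonferroni α = 0.05/18 = 0.00278. None of the given p-values are significant.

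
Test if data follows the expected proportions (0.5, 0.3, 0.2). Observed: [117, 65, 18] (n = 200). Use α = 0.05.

Expected: [100.0, 60.0, 40.0]. χ² = 15.407. df = 2, critical = 5.991. Reject H₀.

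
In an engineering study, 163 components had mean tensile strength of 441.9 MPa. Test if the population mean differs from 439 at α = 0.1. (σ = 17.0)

z = (x̄ - μ₀)/(σ/√n) = (441.9 - 439)/(17.0/√163) = 2.178. Critical value: ±1.645. Since |2.178| > 1.645, Reject H₀.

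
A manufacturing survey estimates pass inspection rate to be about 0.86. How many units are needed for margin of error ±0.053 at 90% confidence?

n = z²p(1-p)/E² = 1.645²×0.86×0.14/0.053² = 116.0 → n = 116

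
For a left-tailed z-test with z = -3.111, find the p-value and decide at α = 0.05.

p = P(Z < -3.111) = Φ(-3.111) ≈ 0.0009. Since p < 0.05, reject H₀ (significant) at α = 0.05.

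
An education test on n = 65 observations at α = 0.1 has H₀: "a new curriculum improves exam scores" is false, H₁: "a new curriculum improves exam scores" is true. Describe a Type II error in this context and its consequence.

Type II error: failing to reject H₀ when it is false — concluding that a new curriculum improves exam scores is not supported when in fact it is. Consequence: keeping the old curriculum when the new one would have helped students.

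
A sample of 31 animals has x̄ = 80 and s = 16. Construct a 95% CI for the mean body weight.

CI = x̄ ± t*(s/√n) = 80 ± 2.042(16/√31) = (74.13, 85.87)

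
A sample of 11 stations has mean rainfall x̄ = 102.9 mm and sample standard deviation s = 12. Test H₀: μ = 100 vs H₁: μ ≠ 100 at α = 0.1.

t = (x̄ - μ₀)/(s/√n) = (102.9 - 100)/(12/√11) = 0.802. df = 10, critical t = ±1.812. Fail to reject H₀.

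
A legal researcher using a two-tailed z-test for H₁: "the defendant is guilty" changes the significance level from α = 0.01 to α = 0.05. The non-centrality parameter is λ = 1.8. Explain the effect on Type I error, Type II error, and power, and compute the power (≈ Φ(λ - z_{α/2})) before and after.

Increasing α from 0.01 to 0.05:
• Type I error rate increases (α is the Type I rate by definition).
• Critical value moves from z_{α/2} = 2.576 to 1.96, so power = Φ(λ - z_{α/2}) goes from Φ(1.8 - 2.576) = 0.219 to Φ(1.8 - 1.96) = 0.436.
• Type II error rate β = 1 - power therefore decreases (0.781 → 0.564).
Appropriate when false negatives are costly — here, acquitting a guilty person.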